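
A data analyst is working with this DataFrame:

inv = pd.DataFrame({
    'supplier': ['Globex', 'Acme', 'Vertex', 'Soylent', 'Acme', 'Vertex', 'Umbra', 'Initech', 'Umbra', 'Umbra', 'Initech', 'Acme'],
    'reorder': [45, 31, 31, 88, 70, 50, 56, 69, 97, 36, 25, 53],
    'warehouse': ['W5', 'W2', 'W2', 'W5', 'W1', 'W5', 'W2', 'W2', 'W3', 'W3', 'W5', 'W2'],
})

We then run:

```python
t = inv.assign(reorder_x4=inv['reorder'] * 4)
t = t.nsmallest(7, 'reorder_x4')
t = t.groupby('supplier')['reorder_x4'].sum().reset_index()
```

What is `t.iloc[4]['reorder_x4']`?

324

add column reorder_x4 = inv['reorder'] * 4:
   supplier  reorder warehouse  reorder_x4
0    Globex       45        W5         180
1      Acme       31        W2         124
2    Vertex       31        W2         124
3   Soylent       88        W5         352
4      Acme       70        W1         280
5    Vertex       50        W5         200
6     Umbra       56        W2         224
7   Initech       69        W2         276
8     Umbra       97        W3         388
9     Umbra       36        W3         144
10  Initech       25        W5         100
11     Acme       53        W2         212
take 7 rows with smallest reorder_x4:
   supplier  reorder warehouse  reorder_x4
10  Initech       25        W5         100
1      Acme       31        W2         124
2    Vertex       31        W2         124
9     Umbra       36        W3         144
0    Globex       45        W5         180
5    Vertex       50        W5         200
11     Acme       53        W2         212
group by supplier, sum of reorder_x4:
supplier
Acme       336
Globex     180
Initech    100
Umbra      144
Vertex     324
Name: reorder_x4, dtype: int64
reset_index():
  supplier  reorder_x4
0     Acme         336
1   Globex         180
2  Initech         100
3    Umbra         144
4   Vertex         324
value at position 4, column 'reorder_x4' → 324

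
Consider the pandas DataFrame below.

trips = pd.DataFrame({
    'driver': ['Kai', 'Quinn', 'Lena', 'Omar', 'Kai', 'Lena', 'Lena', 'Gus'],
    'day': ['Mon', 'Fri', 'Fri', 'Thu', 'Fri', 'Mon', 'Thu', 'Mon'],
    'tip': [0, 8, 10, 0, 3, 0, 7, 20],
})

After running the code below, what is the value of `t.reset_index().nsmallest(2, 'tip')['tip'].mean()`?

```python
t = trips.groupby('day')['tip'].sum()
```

group by day, sum of tip:
day
Fri    21
Mon    20
Thu     7
Name: tip, dtype: int64
reset_index():
   day  tip
0  Fri   21
1  Mon   20
2  Thu    7
take 2 rows with smallest tip:
   day  tip
2  Thu    7
1  Mon   20
Then the mean of column 'tip': 13.5

13.5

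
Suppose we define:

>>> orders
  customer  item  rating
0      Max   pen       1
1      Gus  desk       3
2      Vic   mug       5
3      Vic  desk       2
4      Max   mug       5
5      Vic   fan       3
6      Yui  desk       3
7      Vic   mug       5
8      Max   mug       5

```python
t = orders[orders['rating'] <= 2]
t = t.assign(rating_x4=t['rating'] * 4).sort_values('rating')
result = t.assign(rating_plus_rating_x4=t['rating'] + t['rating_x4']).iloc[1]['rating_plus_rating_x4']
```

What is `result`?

filter rows where rating <= 2:
  customer  item  rating
0      Max   pen       1
3      Vic  desk       2
add column rating_x4 = t['rating'] * 4:
  customer  item  rating  rating_x4
0      Max   pen       1          4
3      Vic  desk       2          8
sort by rating:
  customer  item  rating  rating_x4
0      Max   pen       1          4
3      Vic  desk       2          8
add column rating_plus_rating_x4 = t['rating'] + t['rating_x4']:
  customer  item  rating  rating_x4  rating_plus_rating_x4
0      Max   pen       1          4                      5
3      Vic  desk       2          8                     10

10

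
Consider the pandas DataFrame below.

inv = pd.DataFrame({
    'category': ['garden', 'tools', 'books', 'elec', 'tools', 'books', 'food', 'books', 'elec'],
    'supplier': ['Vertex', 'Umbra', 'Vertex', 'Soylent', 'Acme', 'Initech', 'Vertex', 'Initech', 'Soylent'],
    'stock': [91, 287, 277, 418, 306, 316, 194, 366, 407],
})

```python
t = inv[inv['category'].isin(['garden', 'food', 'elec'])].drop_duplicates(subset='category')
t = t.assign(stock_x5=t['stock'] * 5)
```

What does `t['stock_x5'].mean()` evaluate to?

1171.66666667

filter rows where category in ['garden', 'food', 'elec']:
  category supplier  stock
0   garden   Vertex     91
3     elec  Soylent    418
6     food   Vertex    194
8     elec  Soylent    407
drop duplicate category (keep=first):
  category supplier  stock
0   garden   Vertex     91
3     elec  Soylent    418
6     food   Vertex    194
add column stock_x5 = t['stock'] * 5:
  category supplier  stock  stock_x5
0   garden   Vertex     91       455
3     elec  Soylent    418      2090
6     food   Vertex    194       970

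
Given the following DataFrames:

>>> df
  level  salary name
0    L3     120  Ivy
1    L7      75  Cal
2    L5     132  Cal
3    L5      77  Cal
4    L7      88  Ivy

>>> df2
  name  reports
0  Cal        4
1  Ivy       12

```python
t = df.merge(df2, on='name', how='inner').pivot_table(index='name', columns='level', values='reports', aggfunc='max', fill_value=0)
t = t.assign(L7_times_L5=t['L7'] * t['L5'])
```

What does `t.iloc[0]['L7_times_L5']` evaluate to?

16

merge on 'name' (how='inner') → 5 rows:
  level  salary name  reports
0    L3     120  Ivy       12
1    L7      75  Cal        4
2    L5     132  Cal        4
3    L5      77  Cal        4
4    L7      88  Ivy       12
pivot: rows=name, cols=level, max(reports):
level  L3  L5  L7
name             
Cal     0   4   4
Ivy    12   0  12
add column L7_times_L5 = t['L7'] * t['L5']:
level  L3  L5  L7  L7_times_L5
name                          
Cal     0   4   4           16
Ivy    12   0  12            0
Hence 16.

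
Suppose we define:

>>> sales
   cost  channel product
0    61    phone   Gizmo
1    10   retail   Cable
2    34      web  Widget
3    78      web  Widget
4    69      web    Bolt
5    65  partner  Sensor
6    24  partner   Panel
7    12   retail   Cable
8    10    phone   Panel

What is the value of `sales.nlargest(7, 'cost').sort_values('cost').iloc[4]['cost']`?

take 7 rows with largest cost:
   cost  channel product
3    78      web  Widget
4    69      web    Bolt
5    65  partner  Sensor
0    61    phone   Gizmo
2    34      web  Widget
6    24  partner   Panel
7    12   retail   Cable
sort by cost:
   cost  channel product
7    12   retail   Cable
6    24  partner   Panel
2    34      web  Widget
0    61    phone   Gizmo
5    65  partner  Sensor
4    69      web    Bolt
3    78      web  Widget

65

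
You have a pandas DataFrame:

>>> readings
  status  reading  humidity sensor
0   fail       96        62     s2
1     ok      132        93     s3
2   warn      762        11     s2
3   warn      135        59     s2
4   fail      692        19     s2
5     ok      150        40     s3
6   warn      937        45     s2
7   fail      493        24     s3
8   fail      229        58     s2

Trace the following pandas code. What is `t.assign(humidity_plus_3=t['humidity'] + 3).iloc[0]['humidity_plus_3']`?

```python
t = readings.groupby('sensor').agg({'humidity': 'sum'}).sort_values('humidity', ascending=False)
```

257

group by sensor, sum of humidity:
        humidity
sensor          
s2           254
s3           157
sort by humidity descending:
        humidity
sensor          
s2           254
s3           157
add column humidity_plus_3 = t['humidity'] + 3:
        humidity  humidity_plus_3
sensor                           
s2           254              257
s3           157              160
Hence 257.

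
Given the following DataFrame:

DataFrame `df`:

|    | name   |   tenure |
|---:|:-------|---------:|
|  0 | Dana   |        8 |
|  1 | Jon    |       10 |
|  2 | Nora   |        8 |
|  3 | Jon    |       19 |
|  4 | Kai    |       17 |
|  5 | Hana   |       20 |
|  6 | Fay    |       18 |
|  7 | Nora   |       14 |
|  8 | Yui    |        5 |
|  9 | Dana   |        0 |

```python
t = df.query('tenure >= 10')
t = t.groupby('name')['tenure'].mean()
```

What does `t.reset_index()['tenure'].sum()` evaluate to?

filter rows where tenure >= 10:
   name  tenure
1   Jon      10
3   Jon      19
4   Kai      17
5  Hana      20
6   Fay      18
7  Nora      14
group by name, mean of tenure:
name
Fay     18.0
Hana    20.0
Jon     14.5
Kai     17.0
Nora    14.0
Name: tenure, dtype: float64
reset_index():
   name  tenure
0   Fay    18.0
1  Hana    20.0
2   Jon    14.5
3   Kai    17.0
4  Nora    14.0
So sum() = 83.5.

83.5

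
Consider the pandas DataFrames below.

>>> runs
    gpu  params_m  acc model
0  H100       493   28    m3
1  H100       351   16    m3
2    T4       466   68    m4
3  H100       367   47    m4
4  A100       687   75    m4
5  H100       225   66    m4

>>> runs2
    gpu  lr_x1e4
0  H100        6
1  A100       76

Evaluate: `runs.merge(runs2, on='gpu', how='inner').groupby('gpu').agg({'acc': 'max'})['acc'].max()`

75

merge on 'gpu' (how='inner') → 5 rows:
    gpu  params_m  acc model  lr_x1e4
0  H100       493   28    m3        6
1  H100       351   16    m3        6
2  H100       367   47    m4        6
3  A100       687   75    m4       76
4  H100       225   66    m4        6
group by gpu, max of acc:
      acc
gpu      
A100   75
H100   66
Reading off the max of column 'acc', we get 75.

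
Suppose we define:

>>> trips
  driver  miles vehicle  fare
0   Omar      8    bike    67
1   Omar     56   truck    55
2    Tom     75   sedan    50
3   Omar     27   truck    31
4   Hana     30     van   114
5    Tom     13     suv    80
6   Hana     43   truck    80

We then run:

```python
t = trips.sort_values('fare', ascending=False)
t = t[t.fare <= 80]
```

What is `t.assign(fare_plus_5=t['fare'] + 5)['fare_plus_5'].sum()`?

sort by fare descending:
  driver  miles vehicle  fare
4   Hana     30     van   114
5    Tom     13     suv    80
6   Hana     43   truck    80
0   Omar      8    bike    67
1   Omar     56   truck    55
2    Tom     75   sedan    50
3   Omar     27   truck    31
filter rows where fare <= 80:
  driver  miles vehicle  fare
5    Tom     13     suv    80
6   Hana     43   truck    80
0   Omar      8    bike    67
1   Omar     56   truck    55
2    Tom     75   sedan    50
3   Omar     27   truck    31
add column fare_plus_5 = t['fare'] + 5:
  driver  miles vehicle  fare  fare_plus_5
5    Tom     13     suv    80           85
6   Hana     43   truck    80           85
0   Omar      8    bike    67           72
1   Omar     56   truck    55           60
2    Tom     75   sedan    50           55
3   Omar     27   truck    31           36

393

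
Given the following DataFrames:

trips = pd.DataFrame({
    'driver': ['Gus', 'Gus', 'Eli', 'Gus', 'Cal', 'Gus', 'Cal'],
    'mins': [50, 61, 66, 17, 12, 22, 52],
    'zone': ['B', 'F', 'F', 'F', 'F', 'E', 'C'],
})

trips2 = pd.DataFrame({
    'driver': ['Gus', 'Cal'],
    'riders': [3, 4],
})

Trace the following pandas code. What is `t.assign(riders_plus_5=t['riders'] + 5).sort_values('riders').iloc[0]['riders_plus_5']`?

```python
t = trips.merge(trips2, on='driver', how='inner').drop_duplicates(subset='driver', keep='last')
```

merge on 'driver' (how='inner') → 6 rows:
  driver  mins zone  riders
0    Gus    50    B       3
1    Gus    61    F       3
2    Gus    17    F       3
3    Cal    12    F       4
4    Gus    22    E       3
5    Cal    52    C       4
drop duplicate driver (keep=last):
  driver  mins zone  riders
4    Gus    22    E       3
5    Cal    52    C       4
add column riders_plus_5 = t['riders'] + 5:
  driver  mins zone  riders  riders_plus_5
4    Gus    22    E       3              8
5    Cal    52    C       4              9
sort by riders:
  driver  mins zone  riders  riders_plus_5
4    Gus    22    E       3              8
5    Cal    52    C       4              9
The value at position 0, column 'riders_plus_5' is 8.

8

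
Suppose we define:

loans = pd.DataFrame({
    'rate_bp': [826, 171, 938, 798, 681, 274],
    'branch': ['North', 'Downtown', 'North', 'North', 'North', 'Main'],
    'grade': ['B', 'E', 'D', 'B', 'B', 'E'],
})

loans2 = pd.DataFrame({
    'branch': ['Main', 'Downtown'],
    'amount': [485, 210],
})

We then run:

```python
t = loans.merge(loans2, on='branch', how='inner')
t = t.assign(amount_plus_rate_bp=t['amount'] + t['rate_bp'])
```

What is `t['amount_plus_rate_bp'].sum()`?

merge on 'branch' (how='inner') → 2 rows:
   rate_bp    branch grade  amount
0      171  Downtown     E     210
1      274      Main     E     485
add column amount_plus_rate_bp = t['amount'] + t['rate_bp']:
   rate_bp    branch grade  amount  amount_plus_rate_bp
0      171  Downtown     E     210                  381
1      274      Main     E     485                  759
Finally, sum of column 'amount_plus_rate_bp' = 1140.

1140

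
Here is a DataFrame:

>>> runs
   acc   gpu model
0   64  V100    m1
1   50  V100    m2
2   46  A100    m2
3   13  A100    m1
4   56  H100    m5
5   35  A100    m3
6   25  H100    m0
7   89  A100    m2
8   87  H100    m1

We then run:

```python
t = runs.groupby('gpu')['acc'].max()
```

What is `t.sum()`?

group by gpu, max of acc:
gpu
A100    89
H100    87
V100    64
Name: acc, dtype: int64
sum of the resulting series → 240

240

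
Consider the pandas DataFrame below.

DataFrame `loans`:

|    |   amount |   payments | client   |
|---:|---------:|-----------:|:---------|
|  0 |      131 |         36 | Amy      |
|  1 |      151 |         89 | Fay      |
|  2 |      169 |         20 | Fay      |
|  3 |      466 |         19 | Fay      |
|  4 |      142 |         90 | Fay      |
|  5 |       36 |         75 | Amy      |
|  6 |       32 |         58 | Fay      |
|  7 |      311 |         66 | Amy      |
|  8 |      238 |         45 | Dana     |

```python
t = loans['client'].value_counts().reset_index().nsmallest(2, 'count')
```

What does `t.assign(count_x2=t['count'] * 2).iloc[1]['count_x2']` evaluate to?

6

value_counts of client:
client
Fay     5
Amy     3
Dana    1
Name: count, dtype: int64
reset_index():
  client  count
0    Fay      5
1    Amy      3
2   Dana      1
take 2 rows with smallest count:
  client  count
2   Dana      1
1    Amy      3
add column count_x2 = t['count'] * 2:
  client  count  count_x2
2   Dana      1         2
1    Amy      3         6
Taking the value at position 1, column 'count_x2' gives 6.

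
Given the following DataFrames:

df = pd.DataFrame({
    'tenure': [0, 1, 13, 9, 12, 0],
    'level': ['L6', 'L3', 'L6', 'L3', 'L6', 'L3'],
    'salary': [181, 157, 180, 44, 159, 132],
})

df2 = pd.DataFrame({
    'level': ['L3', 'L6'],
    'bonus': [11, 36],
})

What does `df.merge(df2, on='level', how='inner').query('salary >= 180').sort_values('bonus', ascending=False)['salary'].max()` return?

merge on 'level' (how='inner') → 6 rows:
   tenure level  salary  bonus
0       0    L6     181     36
1       1    L3     157     11
2      13    L6     180     36
3       9    L3      44     11
4      12    L6     159     36
5       0    L3     132     11
filter rows where salary >= 180:
   tenure level  salary  bonus
0       0    L6     181     36
2      13    L6     180     36
sort by bonus descending:
   tenure level  salary  bonus
0       0    L6     181     36
2      13    L6     180     36

181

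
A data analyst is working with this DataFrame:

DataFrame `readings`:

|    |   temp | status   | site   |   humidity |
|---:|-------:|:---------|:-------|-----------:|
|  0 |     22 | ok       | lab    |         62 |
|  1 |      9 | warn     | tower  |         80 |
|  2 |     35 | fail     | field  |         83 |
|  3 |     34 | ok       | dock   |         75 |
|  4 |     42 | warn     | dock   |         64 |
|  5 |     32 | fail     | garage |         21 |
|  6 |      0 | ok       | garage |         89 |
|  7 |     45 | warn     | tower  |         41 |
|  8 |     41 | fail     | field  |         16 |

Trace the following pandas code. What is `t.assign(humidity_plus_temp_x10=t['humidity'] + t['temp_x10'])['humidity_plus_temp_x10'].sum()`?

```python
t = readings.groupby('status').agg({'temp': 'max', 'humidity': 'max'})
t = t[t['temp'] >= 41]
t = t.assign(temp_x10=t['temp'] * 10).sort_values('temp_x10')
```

group by status: max(temp), max(humidity):
        temp  humidity
status                
fail      41        83
ok        34        89
warn      45        80
filter rows where temp >= 41:
        temp  humidity
status                
fail      41        83
warn      45        80
add column temp_x10 = t['temp'] * 10:
        temp  humidity  temp_x10
status                          
fail      41        83       410
warn      45        80       450
sort by temp_x10:
        temp  humidity  temp_x10
status                          
fail      41        83       410
warn      45        80       450
add column humidity_plus_temp_x10 = t['humidity'] + t['temp_x10']:
        temp  humidity  temp_x10  humidity_plus_temp_x10
status                                                  
fail      41        83       410                     493
warn      45        80       450                     530

1023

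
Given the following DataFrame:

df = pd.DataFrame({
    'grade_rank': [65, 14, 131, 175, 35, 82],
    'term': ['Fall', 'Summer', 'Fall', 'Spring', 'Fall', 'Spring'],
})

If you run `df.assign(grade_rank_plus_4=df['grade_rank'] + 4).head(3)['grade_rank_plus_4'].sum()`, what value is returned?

add column grade_rank_plus_4 = df['grade_rank'] + 4:
   grade_rank    term  grade_rank_plus_4
0          65    Fall                 69
1          14  Summer                 18
2         131    Fall                135
3         175  Spring                179
4          35    Fall                 39
5          82  Spring                 86
take first 3 rows:
   grade_rank    term  grade_rank_plus_4
0          65    Fall                 69
1          14  Summer                 18
2         131    Fall                135

222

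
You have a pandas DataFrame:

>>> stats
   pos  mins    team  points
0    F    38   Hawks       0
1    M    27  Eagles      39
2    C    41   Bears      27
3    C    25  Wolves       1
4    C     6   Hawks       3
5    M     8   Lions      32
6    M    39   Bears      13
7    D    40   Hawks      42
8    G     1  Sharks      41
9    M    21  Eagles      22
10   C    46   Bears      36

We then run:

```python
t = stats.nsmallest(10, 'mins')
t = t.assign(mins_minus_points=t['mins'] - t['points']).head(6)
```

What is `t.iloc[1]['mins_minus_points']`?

take 10 rows with smallest mins:
  pos  mins    team  points
8   G     1  Sharks      41
4   C     6   Hawks       3
5   M     8   Lions      32
9   M    21  Eagles      22
3   C    25  Wolves       1
1   M    27  Eagles      39
0   F    38   Hawks       0
6   M    39   Bears      13
7   D    40   Hawks      42
2   C    41   Bears      27
add column mins_minus_points = t['mins'] - t['points']:
  pos  mins    team  points  mins_minus_points
8   G     1  Sharks      41                -40
4   C     6   Hawks       3                  3
5   M     8   Lions      32                -24
9   M    21  Eagles      22                 -1
3   C    25  Wolves       1                 24
1   M    27  Eagles      39                -12
0   F    38   Hawks       0                 38
6   M    39   Bears      13                 26
7   D    40   Hawks      42                 -2
2   C    41   Bears      27                 14
take first 6 rows:
  pos  mins    team  points  mins_minus_points
8   G     1  Sharks      41                -40
4   C     6   Hawks       3                  3
5   M     8   Lions      32                -24
9   M    21  Eagles      22                 -1
3   C    25  Wolves       1                 24
1   M    27  Eagles      39                -12
Taking the value at position 1, column 'mins_minus_points' gives 3.

3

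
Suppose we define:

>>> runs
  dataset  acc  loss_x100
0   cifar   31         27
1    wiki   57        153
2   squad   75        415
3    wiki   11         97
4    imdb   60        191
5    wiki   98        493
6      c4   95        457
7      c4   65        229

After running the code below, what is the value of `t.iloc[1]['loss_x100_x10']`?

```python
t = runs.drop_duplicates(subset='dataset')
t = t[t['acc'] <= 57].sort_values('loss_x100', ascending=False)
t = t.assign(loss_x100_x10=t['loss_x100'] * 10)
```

270

drop duplicate dataset (keep=first):
  dataset  acc  loss_x100
0   cifar   31         27
1    wiki   57        153
2   squad   75        415
4    imdb   60        191
6      c4   95        457
filter rows where acc <= 57:
  dataset  acc  loss_x100
0   cifar   31         27
1    wiki   57        153
sort by loss_x100 descending:
  dataset  acc  loss_x100
1    wiki   57        153
0   cifar   31         27
add column loss_x100_x10 = t['loss_x100'] * 10:
  dataset  acc  loss_x100  loss_x100_x10
1    wiki   57        153           1530
0   cifar   31         27            270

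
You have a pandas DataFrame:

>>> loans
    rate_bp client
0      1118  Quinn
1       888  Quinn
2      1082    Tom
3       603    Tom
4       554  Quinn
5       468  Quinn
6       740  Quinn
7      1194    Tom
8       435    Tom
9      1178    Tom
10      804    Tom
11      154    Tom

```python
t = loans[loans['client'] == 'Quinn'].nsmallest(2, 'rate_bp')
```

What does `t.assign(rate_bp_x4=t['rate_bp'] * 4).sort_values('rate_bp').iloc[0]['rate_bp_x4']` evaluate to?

filter rows where client == 'Quinn':
   rate_bp client
0     1118  Quinn
1      888  Quinn
4      554  Quinn
5      468  Quinn
6      740  Quinn
take 2 rows with smallest rate_bp:
   rate_bp client
5      468  Quinn
4      554  Quinn
add column rate_bp_x4 = t['rate_bp'] * 4:
   rate_bp client  rate_bp_x4
5      468  Quinn        1872
4      554  Quinn        2216
sort by rate_bp:
   rate_bp client  rate_bp_x4
5      468  Quinn        1872
4      554  Quinn        2216

1872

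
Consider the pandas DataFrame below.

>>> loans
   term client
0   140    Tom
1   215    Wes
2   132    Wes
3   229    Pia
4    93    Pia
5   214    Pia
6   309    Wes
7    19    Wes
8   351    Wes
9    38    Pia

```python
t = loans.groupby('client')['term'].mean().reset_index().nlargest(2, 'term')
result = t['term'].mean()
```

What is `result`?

174.35

group by client, mean of term:
client
Pia    143.5
Tom    140.0
Wes    205.2
Name: term, dtype: float64
reset_index():
  client   term
0    Pia  143.5
1    Tom  140.0
2    Wes  205.2
take 2 rows with largest term:
  client   term
2    Wes  205.2
0    Pia  143.5
Then the mean of column 'term': 174.35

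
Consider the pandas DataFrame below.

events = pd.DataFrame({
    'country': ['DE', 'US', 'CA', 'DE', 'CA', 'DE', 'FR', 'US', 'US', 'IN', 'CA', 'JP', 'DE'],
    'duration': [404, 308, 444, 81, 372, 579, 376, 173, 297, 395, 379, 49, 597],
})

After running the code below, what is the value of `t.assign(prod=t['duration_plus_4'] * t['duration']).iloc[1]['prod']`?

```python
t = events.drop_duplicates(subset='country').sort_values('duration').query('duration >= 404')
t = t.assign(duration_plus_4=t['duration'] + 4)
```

198912

drop duplicate country (keep=first):
   country  duration
0       DE       404
1       US       308
2       CA       444
6       FR       376
9       IN       395
11      JP        49
sort by duration:
   country  duration
11      JP        49
1       US       308
6       FR       376
9       IN       395
0       DE       404
2       CA       444
filter rows where duration >= 404:
  country  duration
0      DE       404
2      CA       444
add column duration_plus_4 = t['duration'] + 4:
  country  duration  duration_plus_4
0      DE       404              408
2      CA       444              448
add column prod = t['duration_plus_4'] * t['duration']:
  country  duration  duration_plus_4    prod
0      DE       404              408  164832
2      CA       444              448  198912
The value at position 1, column 'prod' is 198912.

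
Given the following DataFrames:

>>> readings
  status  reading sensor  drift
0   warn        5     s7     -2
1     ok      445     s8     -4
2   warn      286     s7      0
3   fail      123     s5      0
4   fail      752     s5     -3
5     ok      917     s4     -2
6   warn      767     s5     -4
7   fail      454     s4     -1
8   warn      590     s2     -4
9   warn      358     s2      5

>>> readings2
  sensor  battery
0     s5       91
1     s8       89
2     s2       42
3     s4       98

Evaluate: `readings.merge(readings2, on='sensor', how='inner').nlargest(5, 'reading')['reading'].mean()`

696.0

merge on 'sensor' (how='inner') → 8 rows:
  status  reading sensor  drift  battery
0     ok      445     s8     -4       89
1   fail      123     s5      0       91
2   fail      752     s5     -3       91
3     ok      917     s4     -2       98
4   warn      767     s5     -4       91
5   fail      454     s4     -1       98
6   warn      590     s2     -4       42
7   warn      358     s2      5       42
take 5 rows with largest reading:
  status  reading sensor  drift  battery
3     ok      917     s4     -2       98
4   warn      767     s5     -4       91
2   fail      752     s5     -3       91
6   warn      590     s2     -4       42
5   fail      454     s4     -1       98
Finally, mean of column 'reading' = 696.0.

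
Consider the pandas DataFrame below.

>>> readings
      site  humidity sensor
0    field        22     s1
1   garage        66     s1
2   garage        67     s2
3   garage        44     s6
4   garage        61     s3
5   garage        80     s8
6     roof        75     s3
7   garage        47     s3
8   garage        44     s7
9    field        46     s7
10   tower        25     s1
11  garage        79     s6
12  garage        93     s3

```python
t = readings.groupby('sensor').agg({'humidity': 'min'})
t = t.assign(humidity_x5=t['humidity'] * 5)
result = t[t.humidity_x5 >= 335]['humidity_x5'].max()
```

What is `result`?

group by sensor, min of humidity:
        humidity
sensor          
s1            22
s2            67
s3            47
s6            44
s7            44
s8            80
add column humidity_x5 = t['humidity'] * 5:
        humidity  humidity_x5
sensor                       
s1            22          110
s2            67          335
s3            47          235
s6            44          220
s7            44          220
s8            80          400
filter rows where humidity_x5 >= 335:
        humidity  humidity_x5
sensor                       
s2            67          335
s8            80          400
max of column 'humidity_x5' → 400

400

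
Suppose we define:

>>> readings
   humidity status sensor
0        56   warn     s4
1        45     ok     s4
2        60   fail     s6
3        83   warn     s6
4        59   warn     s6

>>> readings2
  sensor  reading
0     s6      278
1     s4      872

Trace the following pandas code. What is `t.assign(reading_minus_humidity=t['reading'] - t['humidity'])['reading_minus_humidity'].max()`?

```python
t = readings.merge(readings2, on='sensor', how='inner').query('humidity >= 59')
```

merge on 'sensor' (how='inner') → 5 rows:
   humidity status sensor  reading
0        56   warn     s4      872
1        45     ok     s4      872
2        60   fail     s6      278
3        83   warn     s6      278
4        59   warn     s6      278
filter rows where humidity >= 59:
   humidity status sensor  reading
2        60   fail     s6      278
3        83   warn     s6      278
4        59   warn     s6      278
add column reading_minus_humidity = t['reading'] - t['humidity']:
   humidity status sensor  reading  reading_minus_humidity
2        60   fail     s6      278                     218
3        83   warn     s6      278                     195
4        59   warn     s6      278                     219
Reading off the max of column 'reading_minus_humidity', we get 219.

219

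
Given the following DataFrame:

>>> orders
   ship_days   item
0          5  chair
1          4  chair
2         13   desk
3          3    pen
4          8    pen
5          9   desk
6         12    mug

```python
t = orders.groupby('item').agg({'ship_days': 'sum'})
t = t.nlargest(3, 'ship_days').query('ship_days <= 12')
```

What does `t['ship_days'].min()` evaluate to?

11

group by item, sum of ship_days:
       ship_days
item            
chair          9
desk          22
mug           12
pen           11
take 3 rows with largest ship_days:
      ship_days
item           
desk         22
mug          12
pen          11
filter rows where ship_days <= 12:
      ship_days
item           
mug          12
pen          11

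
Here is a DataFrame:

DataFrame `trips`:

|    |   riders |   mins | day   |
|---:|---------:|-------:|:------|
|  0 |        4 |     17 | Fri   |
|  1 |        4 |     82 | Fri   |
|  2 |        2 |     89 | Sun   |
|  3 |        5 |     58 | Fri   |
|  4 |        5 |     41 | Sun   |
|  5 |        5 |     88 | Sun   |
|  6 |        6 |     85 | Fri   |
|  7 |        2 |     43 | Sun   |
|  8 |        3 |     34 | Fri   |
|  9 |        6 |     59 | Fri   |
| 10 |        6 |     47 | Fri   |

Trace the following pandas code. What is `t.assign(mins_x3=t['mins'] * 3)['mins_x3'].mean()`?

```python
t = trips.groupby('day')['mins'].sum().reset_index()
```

964.5

group by day, sum of mins:
day
Fri    382
Sun    261
Name: mins, dtype: int64
reset_index():
   day  mins
0  Fri   382
1  Sun   261
add column mins_x3 = t['mins'] * 3:
   day  mins  mins_x3
0  Fri   382     1146
1  Sun   261      783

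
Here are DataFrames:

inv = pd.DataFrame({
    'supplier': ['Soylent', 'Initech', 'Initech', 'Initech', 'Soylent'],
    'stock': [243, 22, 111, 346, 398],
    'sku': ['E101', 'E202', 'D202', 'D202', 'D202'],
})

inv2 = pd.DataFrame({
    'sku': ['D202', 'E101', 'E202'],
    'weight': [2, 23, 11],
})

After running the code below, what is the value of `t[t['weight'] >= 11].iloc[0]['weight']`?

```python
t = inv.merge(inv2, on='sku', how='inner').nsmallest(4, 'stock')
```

merge on 'sku' (how='inner') → 5 rows:
  supplier  stock   sku  weight
0  Soylent    243  E101      23
1  Initech     22  E202      11
2  Initech    111  D202       2
3  Initech    346  D202       2
4  Soylent    398  D202       2
take 4 rows with smallest stock:
  supplier  stock   sku  weight
1  Initech     22  E202      11
2  Initech    111  D202       2
0  Soylent    243  E101      23
3  Initech    346  D202       2
filter rows where weight >= 11:
  supplier  stock   sku  weight
1  Initech     22  E202      11
0  Soylent    243  E101      23
Taking the value at position 0, column 'weight' gives 11.

11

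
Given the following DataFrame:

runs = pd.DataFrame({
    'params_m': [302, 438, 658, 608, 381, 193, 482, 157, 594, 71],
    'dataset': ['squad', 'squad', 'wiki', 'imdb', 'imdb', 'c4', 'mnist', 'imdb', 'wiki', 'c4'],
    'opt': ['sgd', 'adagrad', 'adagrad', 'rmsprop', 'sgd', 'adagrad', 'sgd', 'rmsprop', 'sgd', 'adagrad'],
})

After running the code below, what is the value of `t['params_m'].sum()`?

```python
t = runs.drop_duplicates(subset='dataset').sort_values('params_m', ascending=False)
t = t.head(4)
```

2050

drop duplicate dataset (keep=first):
   params_m dataset      opt
0       302   squad      sgd
2       658    wiki  adagrad
3       608    imdb  rmsprop
5       193      c4  adagrad
6       482   mnist      sgd
sort by params_m descending:
   params_m dataset      opt
2       658    wiki  adagrad
3       608    imdb  rmsprop
6       482   mnist      sgd
0       302   squad      sgd
5       193      c4  adagrad
take first 4 rows:
   params_m dataset      opt
2       658    wiki  adagrad
3       608    imdb  rmsprop
6       482   mnist      sgd
0       302   squad      sgd
Finally, sum of column 'params_m' = 2050.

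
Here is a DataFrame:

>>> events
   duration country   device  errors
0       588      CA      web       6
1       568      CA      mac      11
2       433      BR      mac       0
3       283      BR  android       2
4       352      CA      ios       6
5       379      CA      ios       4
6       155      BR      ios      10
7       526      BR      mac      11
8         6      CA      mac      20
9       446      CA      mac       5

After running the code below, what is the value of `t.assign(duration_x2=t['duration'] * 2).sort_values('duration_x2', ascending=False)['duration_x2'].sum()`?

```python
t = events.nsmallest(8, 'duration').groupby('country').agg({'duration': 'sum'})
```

take 8 rows with smallest duration:
   duration country   device  errors
8         6      CA      mac      20
6       155      BR      ios      10
3       283      BR  android       2
4       352      CA      ios       6
5       379      CA      ios       4
2       433      BR      mac       0
9       446      CA      mac       5
7       526      BR      mac      11
group by country, sum of duration:
         duration
country          
BR           1397
CA           1183
add column duration_x2 = t['duration'] * 2:
         duration  duration_x2
country                       
BR           1397         2794
CA           1183         2366
sort by duration_x2 descending:
         duration  duration_x2
country                       
BR           1397         2794
CA           1183         2366
Reading off the sum of column 'duration_x2', we get 5160.

5160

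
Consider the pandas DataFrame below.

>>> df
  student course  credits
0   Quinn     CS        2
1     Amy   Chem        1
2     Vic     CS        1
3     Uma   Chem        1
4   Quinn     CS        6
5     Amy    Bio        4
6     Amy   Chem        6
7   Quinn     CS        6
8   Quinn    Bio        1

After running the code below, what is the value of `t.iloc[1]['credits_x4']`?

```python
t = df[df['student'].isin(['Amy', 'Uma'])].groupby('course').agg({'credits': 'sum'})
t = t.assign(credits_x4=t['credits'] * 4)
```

32

filter rows where student in ['Amy', 'Uma']:
  student course  credits
1     Amy   Chem        1
3     Uma   Chem        1
5     Amy    Bio        4
6     Amy   Chem        6
group by course, sum of credits:
        credits
course         
Bio           4
Chem          8
add column credits_x4 = t['credits'] * 4:
        credits  credits_x4
course                     
Bio           4          16
Chem          8          32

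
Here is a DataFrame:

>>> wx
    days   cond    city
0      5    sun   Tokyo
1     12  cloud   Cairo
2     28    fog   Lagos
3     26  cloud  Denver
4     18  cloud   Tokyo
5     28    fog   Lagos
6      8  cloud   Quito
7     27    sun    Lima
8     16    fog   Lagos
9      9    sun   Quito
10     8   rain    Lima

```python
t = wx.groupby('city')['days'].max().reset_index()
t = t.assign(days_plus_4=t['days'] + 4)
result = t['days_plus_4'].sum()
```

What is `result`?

144

group by city, max of days:
city
Cairo     12
Denver    26
Lagos     28
Lima      27
Quito      9
Tokyo     18
Name: days, dtype: int64
reset_index():
     city  days
0   Cairo    12
1  Denver    26
2   Lagos    28
3    Lima    27
4   Quito     9
5   Tokyo    18
add column days_plus_4 = t['days'] + 4:
     city  days  days_plus_4
0   Cairo    12           16
1  Denver    26           30
2   Lagos    28           32
3    Lima    27           31
4   Quito     9           13
5   Tokyo    18           22
Finally, sum of column 'days_plus_4' = 144.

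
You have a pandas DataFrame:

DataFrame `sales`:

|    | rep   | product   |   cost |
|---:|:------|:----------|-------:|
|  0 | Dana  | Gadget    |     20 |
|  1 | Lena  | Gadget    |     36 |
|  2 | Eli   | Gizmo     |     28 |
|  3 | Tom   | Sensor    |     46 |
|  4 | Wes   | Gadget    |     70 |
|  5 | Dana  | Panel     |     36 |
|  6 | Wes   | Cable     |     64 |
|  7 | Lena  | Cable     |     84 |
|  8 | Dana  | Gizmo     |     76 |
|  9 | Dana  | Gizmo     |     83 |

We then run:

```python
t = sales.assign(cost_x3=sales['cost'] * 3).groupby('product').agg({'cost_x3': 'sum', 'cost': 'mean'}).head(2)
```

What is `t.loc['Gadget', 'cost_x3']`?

378

add column cost_x3 = sales['cost'] * 3:
    rep product  cost  cost_x3
0  Dana  Gadget    20       60
1  Lena  Gadget    36      108
2   Eli   Gizmo    28       84
3   Tom  Sensor    46      138
4   Wes  Gadget    70      210
5  Dana   Panel    36      108
6   Wes   Cable    64      192
7  Lena   Cable    84      252
8  Dana   Gizmo    76      228
9  Dana   Gizmo    83      249
group by product: sum(cost_x3), mean(cost):
         cost_x3       cost
product                    
Cable        444  74.000000
Gadget       378  42.000000
Gizmo        561  62.333333
Panel        108  36.000000
Sensor       138  46.000000
take first 2 rows:
         cost_x3  cost
product               
Cable        444  74.0
Gadget       378  42.0
The value at row 'Gadget', column 'cost_x3' is 378.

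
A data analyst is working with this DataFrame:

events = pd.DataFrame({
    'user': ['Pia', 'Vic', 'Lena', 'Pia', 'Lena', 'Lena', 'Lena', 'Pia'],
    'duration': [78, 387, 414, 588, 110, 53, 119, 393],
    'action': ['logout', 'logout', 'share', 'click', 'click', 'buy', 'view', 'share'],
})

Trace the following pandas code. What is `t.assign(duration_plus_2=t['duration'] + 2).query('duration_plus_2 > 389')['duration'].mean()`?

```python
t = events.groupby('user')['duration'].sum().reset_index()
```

877.5

group by user, sum of duration:
user
Lena     696
Pia     1059
Vic      387
Name: duration, dtype: int64
reset_index():
   user  duration
0  Lena       696
1   Pia      1059
2   Vic       387
add column duration_plus_2 = t['duration'] + 2:
   user  duration  duration_plus_2
0  Lena       696              698
1   Pia      1059             1061
2   Vic       387              389
filter rows where duration_plus_2 > 389:
   user  duration  duration_plus_2
0  Lena       696              698
1   Pia      1059             1061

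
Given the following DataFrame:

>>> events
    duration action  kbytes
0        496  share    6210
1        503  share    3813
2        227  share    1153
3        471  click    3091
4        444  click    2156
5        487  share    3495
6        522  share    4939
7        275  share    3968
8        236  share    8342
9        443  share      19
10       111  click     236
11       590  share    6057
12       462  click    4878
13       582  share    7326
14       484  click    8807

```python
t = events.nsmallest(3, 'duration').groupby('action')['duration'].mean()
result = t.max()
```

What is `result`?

take 3 rows with smallest duration:
    duration action  kbytes
10       111  click     236
2        227  share    1153
8        236  share    8342
group by action, mean of duration:
action
click    111.0
share    231.5
Name: duration, dtype: float64

231.5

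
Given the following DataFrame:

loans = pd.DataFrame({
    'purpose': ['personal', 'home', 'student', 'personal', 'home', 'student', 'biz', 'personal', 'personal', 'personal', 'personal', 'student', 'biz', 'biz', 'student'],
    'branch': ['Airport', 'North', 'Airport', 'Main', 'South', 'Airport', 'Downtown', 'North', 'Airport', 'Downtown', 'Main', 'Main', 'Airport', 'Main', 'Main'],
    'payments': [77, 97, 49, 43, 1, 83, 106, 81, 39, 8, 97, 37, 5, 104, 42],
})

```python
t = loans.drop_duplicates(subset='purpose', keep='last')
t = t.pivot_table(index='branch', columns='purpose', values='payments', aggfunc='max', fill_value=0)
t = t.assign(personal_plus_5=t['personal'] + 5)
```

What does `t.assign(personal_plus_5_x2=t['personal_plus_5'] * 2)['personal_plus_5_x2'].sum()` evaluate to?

drop duplicate purpose (keep=last):
     purpose branch  payments
4       home  South         1
10  personal   Main        97
13       biz   Main       104
14   student   Main        42
pivot: rows=branch, cols=purpose, max(payments):
purpose  biz  home  personal  student
branch                               
Main     104     0        97       42
South      0     1         0        0
add column personal_plus_5 = t['personal'] + 5:
purpose  biz  home  personal  student  personal_plus_5
branch                                                
Main     104     0        97       42              102
South      0     1         0        0                5
add column personal_plus_5_x2 = t['personal_plus_5'] * 2:
purpose  biz  home  personal  student  personal_plus_5  personal_plus_5_x2
branch                                                                    
Main     104     0        97       42              102                 204
South      0     1         0        0                5                  10
So sum() = 214.

214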